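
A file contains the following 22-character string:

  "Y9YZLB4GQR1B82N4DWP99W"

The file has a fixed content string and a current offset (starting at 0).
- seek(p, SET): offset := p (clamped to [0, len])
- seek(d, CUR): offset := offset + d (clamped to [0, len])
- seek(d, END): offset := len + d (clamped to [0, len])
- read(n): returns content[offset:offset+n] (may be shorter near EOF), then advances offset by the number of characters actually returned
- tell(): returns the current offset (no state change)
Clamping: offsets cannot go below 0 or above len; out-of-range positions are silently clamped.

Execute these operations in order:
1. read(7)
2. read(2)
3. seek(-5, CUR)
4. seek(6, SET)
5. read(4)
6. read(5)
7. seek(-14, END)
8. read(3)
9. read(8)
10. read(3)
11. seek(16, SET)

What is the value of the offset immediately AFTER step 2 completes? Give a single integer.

Answer: 9

Derivation:
After 1 (read(7)): returned 'Y9YZLB4', offset=7
After 2 (read(2)): returned 'GQ', offset=9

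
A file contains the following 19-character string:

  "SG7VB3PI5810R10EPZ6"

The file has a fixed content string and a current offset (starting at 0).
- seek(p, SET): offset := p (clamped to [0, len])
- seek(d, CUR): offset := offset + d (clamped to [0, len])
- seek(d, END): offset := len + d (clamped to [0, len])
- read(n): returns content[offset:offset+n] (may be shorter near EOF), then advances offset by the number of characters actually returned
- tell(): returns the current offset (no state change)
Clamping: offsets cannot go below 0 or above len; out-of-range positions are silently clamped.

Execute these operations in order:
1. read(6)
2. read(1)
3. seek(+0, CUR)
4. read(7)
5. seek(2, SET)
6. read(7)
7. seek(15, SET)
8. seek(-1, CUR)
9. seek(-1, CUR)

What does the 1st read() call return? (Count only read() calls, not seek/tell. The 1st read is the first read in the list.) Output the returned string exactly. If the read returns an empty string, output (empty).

After 1 (read(6)): returned 'SG7VB3', offset=6
After 2 (read(1)): returned 'P', offset=7
After 3 (seek(+0, CUR)): offset=7
After 4 (read(7)): returned 'I5810R1', offset=14
After 5 (seek(2, SET)): offset=2
After 6 (read(7)): returned '7VB3PI5', offset=9
After 7 (seek(15, SET)): offset=15
After 8 (seek(-1, CUR)): offset=14
After 9 (seek(-1, CUR)): offset=13

Answer: SG7VB3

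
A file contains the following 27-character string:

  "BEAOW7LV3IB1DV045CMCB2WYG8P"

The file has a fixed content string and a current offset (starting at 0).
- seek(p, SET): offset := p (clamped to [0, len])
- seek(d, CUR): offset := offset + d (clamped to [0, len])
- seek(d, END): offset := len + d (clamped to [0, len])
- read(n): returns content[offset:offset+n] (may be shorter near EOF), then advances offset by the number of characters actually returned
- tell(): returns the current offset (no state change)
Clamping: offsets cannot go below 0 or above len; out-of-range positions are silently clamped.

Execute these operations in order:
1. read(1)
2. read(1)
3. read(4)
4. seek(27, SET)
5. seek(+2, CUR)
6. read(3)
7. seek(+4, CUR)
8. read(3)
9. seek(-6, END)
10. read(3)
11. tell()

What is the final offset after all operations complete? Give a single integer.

After 1 (read(1)): returned 'B', offset=1
After 2 (read(1)): returned 'E', offset=2
After 3 (read(4)): returned 'AOW7', offset=6
After 4 (seek(27, SET)): offset=27
After 5 (seek(+2, CUR)): offset=27
After 6 (read(3)): returned '', offset=27
After 7 (seek(+4, CUR)): offset=27
After 8 (read(3)): returned '', offset=27
After 9 (seek(-6, END)): offset=21
After 10 (read(3)): returned '2WY', offset=24
After 11 (tell()): offset=24

Answer: 24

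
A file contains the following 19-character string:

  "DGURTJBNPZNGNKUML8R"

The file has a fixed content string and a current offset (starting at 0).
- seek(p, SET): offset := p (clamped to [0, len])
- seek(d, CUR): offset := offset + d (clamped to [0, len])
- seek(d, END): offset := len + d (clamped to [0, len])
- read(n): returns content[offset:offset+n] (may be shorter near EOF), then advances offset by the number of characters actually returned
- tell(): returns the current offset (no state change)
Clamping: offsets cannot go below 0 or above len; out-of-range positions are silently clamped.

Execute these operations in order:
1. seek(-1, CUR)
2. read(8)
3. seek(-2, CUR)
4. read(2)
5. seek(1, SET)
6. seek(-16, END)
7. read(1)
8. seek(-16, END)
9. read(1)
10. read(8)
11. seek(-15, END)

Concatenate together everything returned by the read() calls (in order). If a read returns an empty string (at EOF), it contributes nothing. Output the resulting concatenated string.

After 1 (seek(-1, CUR)): offset=0
After 2 (read(8)): returned 'DGURTJBN', offset=8
After 3 (seek(-2, CUR)): offset=6
After 4 (read(2)): returned 'BN', offset=8
After 5 (seek(1, SET)): offset=1
After 6 (seek(-16, END)): offset=3
After 7 (read(1)): returned 'R', offset=4
After 8 (seek(-16, END)): offset=3
After 9 (read(1)): returned 'R', offset=4
After 10 (read(8)): returned 'TJBNPZNG', offset=12
After 11 (seek(-15, END)): offset=4

Answer: DGURTJBNBNRRTJBNPZNG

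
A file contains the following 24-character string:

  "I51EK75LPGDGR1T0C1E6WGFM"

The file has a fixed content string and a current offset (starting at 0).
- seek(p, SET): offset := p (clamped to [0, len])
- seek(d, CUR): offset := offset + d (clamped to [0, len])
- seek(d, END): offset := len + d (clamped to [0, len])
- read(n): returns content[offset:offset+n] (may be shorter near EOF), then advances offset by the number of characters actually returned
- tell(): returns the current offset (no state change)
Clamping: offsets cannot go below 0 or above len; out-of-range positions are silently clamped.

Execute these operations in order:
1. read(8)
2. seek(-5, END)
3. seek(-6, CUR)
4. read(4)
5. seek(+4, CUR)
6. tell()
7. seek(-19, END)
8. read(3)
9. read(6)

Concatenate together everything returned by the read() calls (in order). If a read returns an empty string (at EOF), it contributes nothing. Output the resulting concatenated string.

After 1 (read(8)): returned 'I51EK75L', offset=8
After 2 (seek(-5, END)): offset=19
After 3 (seek(-6, CUR)): offset=13
After 4 (read(4)): returned '1T0C', offset=17
After 5 (seek(+4, CUR)): offset=21
After 6 (tell()): offset=21
After 7 (seek(-19, END)): offset=5
After 8 (read(3)): returned '75L', offset=8
After 9 (read(6)): returned 'PGDGR1', offset=14

Answer: I51EK75L1T0C75LPGDGR1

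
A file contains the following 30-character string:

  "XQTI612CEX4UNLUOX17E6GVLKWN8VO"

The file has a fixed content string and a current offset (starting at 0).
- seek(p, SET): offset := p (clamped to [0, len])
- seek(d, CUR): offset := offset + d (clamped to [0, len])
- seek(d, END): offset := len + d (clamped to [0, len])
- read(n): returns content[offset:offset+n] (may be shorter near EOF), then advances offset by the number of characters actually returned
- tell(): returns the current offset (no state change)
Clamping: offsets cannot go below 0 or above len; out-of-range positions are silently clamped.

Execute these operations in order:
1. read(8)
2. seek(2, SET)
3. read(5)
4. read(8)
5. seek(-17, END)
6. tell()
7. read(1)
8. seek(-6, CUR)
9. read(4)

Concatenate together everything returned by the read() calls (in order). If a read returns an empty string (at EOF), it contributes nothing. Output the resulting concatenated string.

After 1 (read(8)): returned 'XQTI612C', offset=8
After 2 (seek(2, SET)): offset=2
After 3 (read(5)): returned 'TI612', offset=7
After 4 (read(8)): returned 'CEX4UNLU', offset=15
After 5 (seek(-17, END)): offset=13
After 6 (tell()): offset=13
After 7 (read(1)): returned 'L', offset=14
After 8 (seek(-6, CUR)): offset=8
After 9 (read(4)): returned 'EX4U', offset=12

Answer: XQTI612CTI612CEX4UNLULEX4U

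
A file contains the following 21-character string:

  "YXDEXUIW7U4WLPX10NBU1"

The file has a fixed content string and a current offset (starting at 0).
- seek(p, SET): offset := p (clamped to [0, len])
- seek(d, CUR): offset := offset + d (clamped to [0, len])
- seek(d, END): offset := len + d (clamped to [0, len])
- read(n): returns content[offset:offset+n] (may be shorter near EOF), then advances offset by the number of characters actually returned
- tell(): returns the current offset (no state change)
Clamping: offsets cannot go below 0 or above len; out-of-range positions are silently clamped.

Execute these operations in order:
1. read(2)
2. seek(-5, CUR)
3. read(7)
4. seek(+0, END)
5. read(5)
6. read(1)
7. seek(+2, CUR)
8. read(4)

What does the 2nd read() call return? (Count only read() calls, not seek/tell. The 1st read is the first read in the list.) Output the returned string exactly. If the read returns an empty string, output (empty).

After 1 (read(2)): returned 'YX', offset=2
After 2 (seek(-5, CUR)): offset=0
After 3 (read(7)): returned 'YXDEXUI', offset=7
After 4 (seek(+0, END)): offset=21
After 5 (read(5)): returned '', offset=21
After 6 (read(1)): returned '', offset=21
After 7 (seek(+2, CUR)): offset=21
After 8 (read(4)): returned '', offset=21

Answer: YXDEXUI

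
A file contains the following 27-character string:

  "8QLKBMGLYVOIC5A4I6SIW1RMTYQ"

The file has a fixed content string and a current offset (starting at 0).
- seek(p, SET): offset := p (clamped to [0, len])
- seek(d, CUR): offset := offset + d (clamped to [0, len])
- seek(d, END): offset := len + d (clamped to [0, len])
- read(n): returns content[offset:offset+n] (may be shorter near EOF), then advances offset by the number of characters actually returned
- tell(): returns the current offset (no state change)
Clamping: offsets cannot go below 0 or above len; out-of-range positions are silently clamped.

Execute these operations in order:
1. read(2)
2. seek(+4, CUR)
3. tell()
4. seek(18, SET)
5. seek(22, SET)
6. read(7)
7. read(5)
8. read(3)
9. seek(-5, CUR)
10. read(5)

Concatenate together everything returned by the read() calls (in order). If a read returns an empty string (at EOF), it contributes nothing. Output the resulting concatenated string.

After 1 (read(2)): returned '8Q', offset=2
After 2 (seek(+4, CUR)): offset=6
After 3 (tell()): offset=6
After 4 (seek(18, SET)): offset=18
After 5 (seek(22, SET)): offset=22
After 6 (read(7)): returned 'RMTYQ', offset=27
After 7 (read(5)): returned '', offset=27
After 8 (read(3)): returned '', offset=27
After 9 (seek(-5, CUR)): offset=22
After 10 (read(5)): returned 'RMTYQ', offset=27

Answer: 8QRMTYQRMTYQ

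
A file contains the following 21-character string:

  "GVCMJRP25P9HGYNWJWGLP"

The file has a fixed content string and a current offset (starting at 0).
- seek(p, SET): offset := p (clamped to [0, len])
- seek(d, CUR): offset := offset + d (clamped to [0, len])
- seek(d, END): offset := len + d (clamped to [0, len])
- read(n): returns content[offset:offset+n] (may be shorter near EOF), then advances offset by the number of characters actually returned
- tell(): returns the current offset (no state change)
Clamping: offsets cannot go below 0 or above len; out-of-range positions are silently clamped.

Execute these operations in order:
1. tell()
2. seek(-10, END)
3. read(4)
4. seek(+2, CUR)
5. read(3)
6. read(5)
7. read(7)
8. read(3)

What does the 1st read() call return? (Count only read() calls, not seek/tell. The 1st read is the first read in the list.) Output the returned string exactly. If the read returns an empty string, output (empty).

Answer: HGYN

Derivation:
After 1 (tell()): offset=0
After 2 (seek(-10, END)): offset=11
After 3 (read(4)): returned 'HGYN', offset=15
After 4 (seek(+2, CUR)): offset=17
After 5 (read(3)): returned 'WGL', offset=20
After 6 (read(5)): returned 'P', offset=21
After 7 (read(7)): returned '', offset=21
After 8 (read(3)): returned '', offset=21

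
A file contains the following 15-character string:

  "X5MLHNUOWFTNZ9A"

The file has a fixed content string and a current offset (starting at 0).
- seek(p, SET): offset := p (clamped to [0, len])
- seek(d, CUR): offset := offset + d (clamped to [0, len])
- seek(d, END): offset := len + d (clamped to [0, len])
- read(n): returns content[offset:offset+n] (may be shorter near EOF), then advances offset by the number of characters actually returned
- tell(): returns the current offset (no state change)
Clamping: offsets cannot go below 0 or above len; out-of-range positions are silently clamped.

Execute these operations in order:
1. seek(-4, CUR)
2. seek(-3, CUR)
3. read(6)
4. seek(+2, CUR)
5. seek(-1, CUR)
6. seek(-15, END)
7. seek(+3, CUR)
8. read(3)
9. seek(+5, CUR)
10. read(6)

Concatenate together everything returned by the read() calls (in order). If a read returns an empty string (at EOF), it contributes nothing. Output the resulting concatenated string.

Answer: X5MLHNLHNNZ9A

Derivation:
After 1 (seek(-4, CUR)): offset=0
After 2 (seek(-3, CUR)): offset=0
After 3 (read(6)): returned 'X5MLHN', offset=6
After 4 (seek(+2, CUR)): offset=8
After 5 (seek(-1, CUR)): offset=7
After 6 (seek(-15, END)): offset=0
After 7 (seek(+3, CUR)): offset=3
After 8 (read(3)): returned 'LHN', offset=6
After 9 (seek(+5, CUR)): offset=11
After 10 (read(6)): returned 'NZ9A', offset=15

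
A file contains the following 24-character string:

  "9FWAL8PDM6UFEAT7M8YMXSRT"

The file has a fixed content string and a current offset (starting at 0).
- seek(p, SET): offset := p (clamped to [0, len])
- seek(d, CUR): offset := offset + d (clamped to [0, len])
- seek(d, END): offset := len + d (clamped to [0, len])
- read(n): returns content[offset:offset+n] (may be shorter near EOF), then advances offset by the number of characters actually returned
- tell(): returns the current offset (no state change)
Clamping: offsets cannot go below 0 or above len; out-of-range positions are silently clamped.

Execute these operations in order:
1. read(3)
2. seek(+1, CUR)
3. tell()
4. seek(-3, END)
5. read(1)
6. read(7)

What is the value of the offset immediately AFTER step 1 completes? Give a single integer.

After 1 (read(3)): returned '9FW', offset=3

Answer: 3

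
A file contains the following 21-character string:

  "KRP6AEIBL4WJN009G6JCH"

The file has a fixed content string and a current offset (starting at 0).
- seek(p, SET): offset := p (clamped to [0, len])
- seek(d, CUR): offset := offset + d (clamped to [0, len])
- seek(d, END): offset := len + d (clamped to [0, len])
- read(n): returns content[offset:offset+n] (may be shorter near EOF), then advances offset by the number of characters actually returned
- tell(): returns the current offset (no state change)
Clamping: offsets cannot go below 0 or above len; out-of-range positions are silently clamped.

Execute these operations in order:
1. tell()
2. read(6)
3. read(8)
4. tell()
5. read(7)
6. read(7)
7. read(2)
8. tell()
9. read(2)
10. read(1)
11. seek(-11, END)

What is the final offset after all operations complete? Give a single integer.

After 1 (tell()): offset=0
After 2 (read(6)): returned 'KRP6AE', offset=6
After 3 (read(8)): returned 'IBL4WJN0', offset=14
After 4 (tell()): offset=14
After 5 (read(7)): returned '09G6JCH', offset=21
After 6 (read(7)): returned '', offset=21
After 7 (read(2)): returned '', offset=21
After 8 (tell()): offset=21
After 9 (read(2)): returned '', offset=21
After 10 (read(1)): returned '', offset=21
After 11 (seek(-11, END)): offset=10

Answer: 10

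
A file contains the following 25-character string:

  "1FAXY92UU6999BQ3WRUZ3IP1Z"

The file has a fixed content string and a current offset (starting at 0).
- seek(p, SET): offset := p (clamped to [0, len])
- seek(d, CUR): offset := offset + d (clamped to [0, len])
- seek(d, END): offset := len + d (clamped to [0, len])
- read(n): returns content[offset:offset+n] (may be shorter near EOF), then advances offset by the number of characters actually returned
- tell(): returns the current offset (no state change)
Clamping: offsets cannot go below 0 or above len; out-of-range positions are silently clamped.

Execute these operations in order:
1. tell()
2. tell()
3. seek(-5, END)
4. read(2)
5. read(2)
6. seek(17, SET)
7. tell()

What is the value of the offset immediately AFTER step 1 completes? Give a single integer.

After 1 (tell()): offset=0

Answer: 0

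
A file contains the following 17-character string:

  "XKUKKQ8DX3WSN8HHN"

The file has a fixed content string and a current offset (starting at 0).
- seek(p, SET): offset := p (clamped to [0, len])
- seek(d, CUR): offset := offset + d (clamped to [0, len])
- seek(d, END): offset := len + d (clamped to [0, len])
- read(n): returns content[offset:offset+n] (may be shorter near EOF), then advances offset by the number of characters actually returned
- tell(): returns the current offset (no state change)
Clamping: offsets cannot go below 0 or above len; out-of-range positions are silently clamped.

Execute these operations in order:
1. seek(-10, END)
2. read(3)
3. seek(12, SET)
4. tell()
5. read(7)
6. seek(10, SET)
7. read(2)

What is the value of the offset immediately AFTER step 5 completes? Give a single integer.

Answer: 17

Derivation:
After 1 (seek(-10, END)): offset=7
After 2 (read(3)): returned 'DX3', offset=10
After 3 (seek(12, SET)): offset=12
After 4 (tell()): offset=12
After 5 (read(7)): returned 'N8HHN', offset=17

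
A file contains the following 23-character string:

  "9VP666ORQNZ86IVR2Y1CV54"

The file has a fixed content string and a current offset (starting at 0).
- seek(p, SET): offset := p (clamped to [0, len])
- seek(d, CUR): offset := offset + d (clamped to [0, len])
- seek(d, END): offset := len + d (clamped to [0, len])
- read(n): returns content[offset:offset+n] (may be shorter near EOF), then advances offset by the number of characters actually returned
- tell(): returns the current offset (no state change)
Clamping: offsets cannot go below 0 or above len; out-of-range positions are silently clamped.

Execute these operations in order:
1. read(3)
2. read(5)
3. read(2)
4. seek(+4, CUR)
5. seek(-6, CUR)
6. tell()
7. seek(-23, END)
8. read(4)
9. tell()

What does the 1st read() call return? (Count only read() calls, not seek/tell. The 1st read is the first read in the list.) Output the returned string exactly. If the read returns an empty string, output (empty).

After 1 (read(3)): returned '9VP', offset=3
After 2 (read(5)): returned '666OR', offset=8
After 3 (read(2)): returned 'QN', offset=10
After 4 (seek(+4, CUR)): offset=14
After 5 (seek(-6, CUR)): offset=8
After 6 (tell()): offset=8
After 7 (seek(-23, END)): offset=0
After 8 (read(4)): returned '9VP6', offset=4
After 9 (tell()): offset=4

Answer: 9VP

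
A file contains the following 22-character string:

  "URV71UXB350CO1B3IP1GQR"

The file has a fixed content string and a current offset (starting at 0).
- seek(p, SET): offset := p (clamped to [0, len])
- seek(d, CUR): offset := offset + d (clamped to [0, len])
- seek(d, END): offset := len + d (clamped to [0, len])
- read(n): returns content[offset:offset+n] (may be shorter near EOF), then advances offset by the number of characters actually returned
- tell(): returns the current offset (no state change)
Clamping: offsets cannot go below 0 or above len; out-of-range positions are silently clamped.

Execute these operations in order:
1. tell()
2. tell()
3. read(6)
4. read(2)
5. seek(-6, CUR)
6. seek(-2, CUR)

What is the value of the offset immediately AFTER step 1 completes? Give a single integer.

Answer: 0

Derivation:
After 1 (tell()): offset=0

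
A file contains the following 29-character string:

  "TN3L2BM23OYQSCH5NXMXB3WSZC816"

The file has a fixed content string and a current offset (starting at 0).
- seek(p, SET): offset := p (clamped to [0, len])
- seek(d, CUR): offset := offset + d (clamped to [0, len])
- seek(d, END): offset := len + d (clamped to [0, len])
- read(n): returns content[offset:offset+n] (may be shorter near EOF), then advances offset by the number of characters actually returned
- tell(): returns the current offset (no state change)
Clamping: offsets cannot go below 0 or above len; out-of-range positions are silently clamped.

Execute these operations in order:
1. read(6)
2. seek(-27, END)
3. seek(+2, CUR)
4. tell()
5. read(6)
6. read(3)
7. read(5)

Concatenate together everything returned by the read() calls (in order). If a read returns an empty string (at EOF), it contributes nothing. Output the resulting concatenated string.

After 1 (read(6)): returned 'TN3L2B', offset=6
After 2 (seek(-27, END)): offset=2
After 3 (seek(+2, CUR)): offset=4
After 4 (tell()): offset=4
After 5 (read(6)): returned '2BM23O', offset=10
After 6 (read(3)): returned 'YQS', offset=13
After 7 (read(5)): returned 'CH5NX', offset=18

Answer: TN3L2B2BM23OYQSCH5NX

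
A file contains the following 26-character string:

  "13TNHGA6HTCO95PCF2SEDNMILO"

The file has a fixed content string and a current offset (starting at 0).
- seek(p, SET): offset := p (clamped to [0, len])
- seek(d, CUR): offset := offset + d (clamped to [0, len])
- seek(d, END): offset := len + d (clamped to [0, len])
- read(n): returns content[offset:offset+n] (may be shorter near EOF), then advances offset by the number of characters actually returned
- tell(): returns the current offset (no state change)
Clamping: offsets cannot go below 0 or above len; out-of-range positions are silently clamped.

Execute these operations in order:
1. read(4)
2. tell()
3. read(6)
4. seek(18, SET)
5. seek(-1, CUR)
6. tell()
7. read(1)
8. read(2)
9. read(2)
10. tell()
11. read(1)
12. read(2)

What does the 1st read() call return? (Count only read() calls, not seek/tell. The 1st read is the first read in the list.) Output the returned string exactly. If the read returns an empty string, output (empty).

After 1 (read(4)): returned '13TN', offset=4
After 2 (tell()): offset=4
After 3 (read(6)): returned 'HGA6HT', offset=10
After 4 (seek(18, SET)): offset=18
After 5 (seek(-1, CUR)): offset=17
After 6 (tell()): offset=17
After 7 (read(1)): returned '2', offset=18
After 8 (read(2)): returned 'SE', offset=20
After 9 (read(2)): returned 'DN', offset=22
After 10 (tell()): offset=22
After 11 (read(1)): returned 'M', offset=23
After 12 (read(2)): returned 'IL', offset=25

Answer: 13TN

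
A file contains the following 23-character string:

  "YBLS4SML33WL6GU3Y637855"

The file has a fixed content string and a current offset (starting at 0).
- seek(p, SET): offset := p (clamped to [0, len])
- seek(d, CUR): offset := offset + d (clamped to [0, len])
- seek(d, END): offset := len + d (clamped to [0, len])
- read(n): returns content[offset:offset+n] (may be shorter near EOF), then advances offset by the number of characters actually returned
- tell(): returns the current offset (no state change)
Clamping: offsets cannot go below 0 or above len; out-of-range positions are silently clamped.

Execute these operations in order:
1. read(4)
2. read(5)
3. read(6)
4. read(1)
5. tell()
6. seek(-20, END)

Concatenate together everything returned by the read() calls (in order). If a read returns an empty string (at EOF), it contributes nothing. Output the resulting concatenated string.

Answer: YBLS4SML33WL6GU3

Derivation:
After 1 (read(4)): returned 'YBLS', offset=4
After 2 (read(5)): returned '4SML3', offset=9
After 3 (read(6)): returned '3WL6GU', offset=15
After 4 (read(1)): returned '3', offset=16
After 5 (tell()): offset=16
After 6 (seek(-20, END)): offset=3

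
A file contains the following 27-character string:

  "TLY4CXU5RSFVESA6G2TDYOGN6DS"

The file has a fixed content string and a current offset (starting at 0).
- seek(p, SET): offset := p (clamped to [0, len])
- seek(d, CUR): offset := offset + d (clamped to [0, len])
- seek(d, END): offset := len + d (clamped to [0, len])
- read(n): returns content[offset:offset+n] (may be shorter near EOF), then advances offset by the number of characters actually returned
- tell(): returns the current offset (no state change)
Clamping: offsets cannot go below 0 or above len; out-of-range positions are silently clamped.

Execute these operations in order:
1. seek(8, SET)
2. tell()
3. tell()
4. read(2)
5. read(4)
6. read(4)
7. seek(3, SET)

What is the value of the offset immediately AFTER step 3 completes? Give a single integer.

After 1 (seek(8, SET)): offset=8
After 2 (tell()): offset=8
After 3 (tell()): offset=8

Answer: 8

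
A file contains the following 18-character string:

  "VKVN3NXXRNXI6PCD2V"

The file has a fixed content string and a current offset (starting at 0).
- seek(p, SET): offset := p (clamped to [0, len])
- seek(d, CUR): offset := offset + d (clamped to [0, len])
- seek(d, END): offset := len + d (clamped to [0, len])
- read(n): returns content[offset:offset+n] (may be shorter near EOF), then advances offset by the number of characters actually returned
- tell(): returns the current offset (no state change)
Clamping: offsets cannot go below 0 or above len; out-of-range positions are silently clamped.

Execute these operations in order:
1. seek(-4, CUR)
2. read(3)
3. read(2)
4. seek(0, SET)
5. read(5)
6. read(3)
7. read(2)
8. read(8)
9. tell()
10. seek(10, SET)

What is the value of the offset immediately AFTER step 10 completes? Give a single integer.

After 1 (seek(-4, CUR)): offset=0
After 2 (read(3)): returned 'VKV', offset=3
After 3 (read(2)): returned 'N3', offset=5
After 4 (seek(0, SET)): offset=0
After 5 (read(5)): returned 'VKVN3', offset=5
After 6 (read(3)): returned 'NXX', offset=8
After 7 (read(2)): returned 'RN', offset=10
After 8 (read(8)): returned 'XI6PCD2V', offset=18
After 9 (tell()): offset=18
After 10 (seek(10, SET)): offset=10

Answer: 10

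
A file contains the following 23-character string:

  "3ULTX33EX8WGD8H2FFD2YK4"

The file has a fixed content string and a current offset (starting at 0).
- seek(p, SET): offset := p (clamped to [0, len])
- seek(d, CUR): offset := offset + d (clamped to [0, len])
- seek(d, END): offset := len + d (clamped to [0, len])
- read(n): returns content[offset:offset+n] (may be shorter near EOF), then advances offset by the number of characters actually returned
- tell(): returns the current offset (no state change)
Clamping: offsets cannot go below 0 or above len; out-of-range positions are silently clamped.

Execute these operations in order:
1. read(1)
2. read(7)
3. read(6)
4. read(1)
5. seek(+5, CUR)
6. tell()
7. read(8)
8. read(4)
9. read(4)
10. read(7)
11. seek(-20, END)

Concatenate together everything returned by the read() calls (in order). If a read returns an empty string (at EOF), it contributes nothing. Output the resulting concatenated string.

After 1 (read(1)): returned '3', offset=1
After 2 (read(7)): returned 'ULTX33E', offset=8
After 3 (read(6)): returned 'X8WGD8', offset=14
After 4 (read(1)): returned 'H', offset=15
After 5 (seek(+5, CUR)): offset=20
After 6 (tell()): offset=20
After 7 (read(8)): returned 'YK4', offset=23
After 8 (read(4)): returned '', offset=23
After 9 (read(4)): returned '', offset=23
After 10 (read(7)): returned '', offset=23
After 11 (seek(-20, END)): offset=3

Answer: 3ULTX33EX8WGD8HYK4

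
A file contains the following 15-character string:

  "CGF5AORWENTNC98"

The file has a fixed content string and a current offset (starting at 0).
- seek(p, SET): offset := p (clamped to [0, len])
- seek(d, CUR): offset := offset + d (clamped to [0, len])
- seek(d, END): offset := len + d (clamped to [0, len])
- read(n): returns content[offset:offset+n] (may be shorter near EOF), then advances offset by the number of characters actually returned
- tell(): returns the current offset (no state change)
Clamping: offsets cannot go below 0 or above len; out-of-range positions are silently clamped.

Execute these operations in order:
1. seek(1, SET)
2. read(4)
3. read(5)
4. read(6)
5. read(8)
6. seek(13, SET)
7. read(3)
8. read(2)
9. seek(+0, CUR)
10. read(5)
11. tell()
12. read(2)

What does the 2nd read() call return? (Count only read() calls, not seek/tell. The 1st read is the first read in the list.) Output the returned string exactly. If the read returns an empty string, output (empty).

After 1 (seek(1, SET)): offset=1
After 2 (read(4)): returned 'GF5A', offset=5
After 3 (read(5)): returned 'ORWEN', offset=10
After 4 (read(6)): returned 'TNC98', offset=15
After 5 (read(8)): returned '', offset=15
After 6 (seek(13, SET)): offset=13
After 7 (read(3)): returned '98', offset=15
After 8 (read(2)): returned '', offset=15
After 9 (seek(+0, CUR)): offset=15
After 10 (read(5)): returned '', offset=15
After 11 (tell()): offset=15
After 12 (read(2)): returned '', offset=15

Answer: ORWEN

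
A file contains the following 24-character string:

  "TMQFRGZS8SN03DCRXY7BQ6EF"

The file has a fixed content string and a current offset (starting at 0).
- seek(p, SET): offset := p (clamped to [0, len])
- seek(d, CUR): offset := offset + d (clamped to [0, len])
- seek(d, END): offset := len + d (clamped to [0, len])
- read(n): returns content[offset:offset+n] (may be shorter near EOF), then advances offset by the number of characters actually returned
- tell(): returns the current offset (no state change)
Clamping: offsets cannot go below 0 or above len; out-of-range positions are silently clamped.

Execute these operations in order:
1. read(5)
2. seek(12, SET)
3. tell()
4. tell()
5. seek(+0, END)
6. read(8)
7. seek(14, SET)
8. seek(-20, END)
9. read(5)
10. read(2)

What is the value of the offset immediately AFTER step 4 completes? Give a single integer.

Answer: 12

Derivation:
After 1 (read(5)): returned 'TMQFR', offset=5
After 2 (seek(12, SET)): offset=12
After 3 (tell()): offset=12
After 4 (tell()): offset=12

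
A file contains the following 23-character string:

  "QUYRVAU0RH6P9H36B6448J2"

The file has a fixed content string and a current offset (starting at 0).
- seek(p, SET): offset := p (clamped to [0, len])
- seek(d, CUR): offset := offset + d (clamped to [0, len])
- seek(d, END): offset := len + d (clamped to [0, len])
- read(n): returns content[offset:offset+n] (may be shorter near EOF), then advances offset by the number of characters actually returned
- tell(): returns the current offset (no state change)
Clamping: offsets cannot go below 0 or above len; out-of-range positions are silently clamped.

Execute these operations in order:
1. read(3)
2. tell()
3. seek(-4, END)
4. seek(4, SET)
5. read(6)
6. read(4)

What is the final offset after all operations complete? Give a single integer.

After 1 (read(3)): returned 'QUY', offset=3
After 2 (tell()): offset=3
After 3 (seek(-4, END)): offset=19
After 4 (seek(4, SET)): offset=4
After 5 (read(6)): returned 'VAU0RH', offset=10
After 6 (read(4)): returned '6P9H', offset=14

Answer: 14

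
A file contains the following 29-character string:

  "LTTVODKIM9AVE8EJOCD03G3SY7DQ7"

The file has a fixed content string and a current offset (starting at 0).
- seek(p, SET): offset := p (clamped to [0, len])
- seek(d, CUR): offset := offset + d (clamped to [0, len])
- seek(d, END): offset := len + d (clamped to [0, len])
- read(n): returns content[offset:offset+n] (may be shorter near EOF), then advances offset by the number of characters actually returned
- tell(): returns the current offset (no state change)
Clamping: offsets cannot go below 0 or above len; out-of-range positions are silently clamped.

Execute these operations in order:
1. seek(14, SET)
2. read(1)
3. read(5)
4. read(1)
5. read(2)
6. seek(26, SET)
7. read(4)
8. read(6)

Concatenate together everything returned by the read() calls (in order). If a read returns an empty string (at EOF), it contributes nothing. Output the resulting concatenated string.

After 1 (seek(14, SET)): offset=14
After 2 (read(1)): returned 'E', offset=15
After 3 (read(5)): returned 'JOCD0', offset=20
After 4 (read(1)): returned '3', offset=21
After 5 (read(2)): returned 'G3', offset=23
After 6 (seek(26, SET)): offset=26
After 7 (read(4)): returned 'DQ7', offset=29
After 8 (read(6)): returned '', offset=29

Answer: EJOCD03G3DQ7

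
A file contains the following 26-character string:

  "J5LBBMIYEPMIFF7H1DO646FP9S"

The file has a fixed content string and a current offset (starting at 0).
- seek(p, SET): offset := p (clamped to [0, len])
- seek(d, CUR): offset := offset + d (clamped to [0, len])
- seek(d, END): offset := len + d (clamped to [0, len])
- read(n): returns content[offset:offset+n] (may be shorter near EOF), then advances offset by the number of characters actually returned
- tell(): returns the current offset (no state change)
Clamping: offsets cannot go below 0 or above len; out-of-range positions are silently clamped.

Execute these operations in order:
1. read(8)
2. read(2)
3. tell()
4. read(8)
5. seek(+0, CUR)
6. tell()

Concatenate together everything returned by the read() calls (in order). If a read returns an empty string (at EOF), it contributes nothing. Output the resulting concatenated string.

After 1 (read(8)): returned 'J5LBBMIY', offset=8
After 2 (read(2)): returned 'EP', offset=10
After 3 (tell()): offset=10
After 4 (read(8)): returned 'MIFF7H1D', offset=18
After 5 (seek(+0, CUR)): offset=18
After 6 (tell()): offset=18

Answer: J5LBBMIYEPMIFF7H1D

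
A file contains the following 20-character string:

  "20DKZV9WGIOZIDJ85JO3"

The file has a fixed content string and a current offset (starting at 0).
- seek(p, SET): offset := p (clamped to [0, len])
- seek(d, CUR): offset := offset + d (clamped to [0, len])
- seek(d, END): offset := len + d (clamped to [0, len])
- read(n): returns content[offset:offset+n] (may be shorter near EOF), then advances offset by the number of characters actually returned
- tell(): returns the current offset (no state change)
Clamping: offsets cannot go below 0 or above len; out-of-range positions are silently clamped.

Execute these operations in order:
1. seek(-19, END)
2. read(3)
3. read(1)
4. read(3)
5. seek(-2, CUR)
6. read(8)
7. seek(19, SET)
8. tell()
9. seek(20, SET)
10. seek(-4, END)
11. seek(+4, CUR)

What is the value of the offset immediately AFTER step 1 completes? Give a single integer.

Answer: 1

Derivation:
After 1 (seek(-19, END)): offset=1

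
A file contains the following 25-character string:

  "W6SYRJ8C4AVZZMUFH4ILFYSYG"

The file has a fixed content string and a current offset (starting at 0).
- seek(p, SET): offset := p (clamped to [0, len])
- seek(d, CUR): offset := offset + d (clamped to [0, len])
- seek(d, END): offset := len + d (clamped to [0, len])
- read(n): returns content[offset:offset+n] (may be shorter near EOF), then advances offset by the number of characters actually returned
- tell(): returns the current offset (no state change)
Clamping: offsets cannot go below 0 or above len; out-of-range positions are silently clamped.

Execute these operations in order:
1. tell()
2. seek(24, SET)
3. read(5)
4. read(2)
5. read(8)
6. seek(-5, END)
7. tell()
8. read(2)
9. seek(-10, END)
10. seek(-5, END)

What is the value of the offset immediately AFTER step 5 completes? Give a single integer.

Answer: 25

Derivation:
After 1 (tell()): offset=0
After 2 (seek(24, SET)): offset=24
After 3 (read(5)): returned 'G', offset=25
After 4 (read(2)): returned '', offset=25
After 5 (read(8)): returned '', offset=25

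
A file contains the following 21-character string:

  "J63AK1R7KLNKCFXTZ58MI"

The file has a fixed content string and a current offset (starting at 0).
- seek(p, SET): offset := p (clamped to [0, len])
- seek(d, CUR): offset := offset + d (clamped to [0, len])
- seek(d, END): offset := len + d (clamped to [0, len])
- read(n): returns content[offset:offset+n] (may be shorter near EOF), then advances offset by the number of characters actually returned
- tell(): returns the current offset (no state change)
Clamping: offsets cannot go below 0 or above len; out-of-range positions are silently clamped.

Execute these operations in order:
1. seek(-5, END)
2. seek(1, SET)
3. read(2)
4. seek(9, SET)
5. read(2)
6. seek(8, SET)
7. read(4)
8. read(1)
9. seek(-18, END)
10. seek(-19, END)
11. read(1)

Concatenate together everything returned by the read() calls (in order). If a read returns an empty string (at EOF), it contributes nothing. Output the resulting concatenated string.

After 1 (seek(-5, END)): offset=16
After 2 (seek(1, SET)): offset=1
After 3 (read(2)): returned '63', offset=3
After 4 (seek(9, SET)): offset=9
After 5 (read(2)): returned 'LN', offset=11
After 6 (seek(8, SET)): offset=8
After 7 (read(4)): returned 'KLNK', offset=12
After 8 (read(1)): returned 'C', offset=13
After 9 (seek(-18, END)): offset=3
After 10 (seek(-19, END)): offset=2
After 11 (read(1)): returned '3', offset=3

Answer: 63LNKLNKC3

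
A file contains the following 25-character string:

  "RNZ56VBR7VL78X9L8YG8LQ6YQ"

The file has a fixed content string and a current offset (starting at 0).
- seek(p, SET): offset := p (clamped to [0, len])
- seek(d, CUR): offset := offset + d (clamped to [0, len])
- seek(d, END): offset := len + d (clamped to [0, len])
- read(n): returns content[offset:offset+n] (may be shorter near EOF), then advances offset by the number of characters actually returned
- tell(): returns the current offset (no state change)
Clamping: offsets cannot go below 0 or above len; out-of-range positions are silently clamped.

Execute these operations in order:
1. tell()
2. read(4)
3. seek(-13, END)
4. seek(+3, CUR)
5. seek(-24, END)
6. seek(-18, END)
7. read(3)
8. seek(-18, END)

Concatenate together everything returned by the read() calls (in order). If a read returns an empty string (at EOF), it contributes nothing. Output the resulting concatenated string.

Answer: RNZ5R7V

Derivation:
After 1 (tell()): offset=0
After 2 (read(4)): returned 'RNZ5', offset=4
After 3 (seek(-13, END)): offset=12
After 4 (seek(+3, CUR)): offset=15
After 5 (seek(-24, END)): offset=1
After 6 (seek(-18, END)): offset=7
After 7 (read(3)): returned 'R7V', offset=10
After 8 (seek(-18, END)): offset=7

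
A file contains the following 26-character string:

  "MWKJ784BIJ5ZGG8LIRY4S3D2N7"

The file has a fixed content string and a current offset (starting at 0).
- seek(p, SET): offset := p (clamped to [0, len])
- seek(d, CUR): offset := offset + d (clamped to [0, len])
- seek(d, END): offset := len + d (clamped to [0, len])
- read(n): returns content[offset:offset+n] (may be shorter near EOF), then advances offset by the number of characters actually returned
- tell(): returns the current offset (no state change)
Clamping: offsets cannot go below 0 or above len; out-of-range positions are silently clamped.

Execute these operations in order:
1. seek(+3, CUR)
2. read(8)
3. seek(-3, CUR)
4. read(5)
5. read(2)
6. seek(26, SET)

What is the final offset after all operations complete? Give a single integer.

Answer: 26

Derivation:
After 1 (seek(+3, CUR)): offset=3
After 2 (read(8)): returned 'J784BIJ5', offset=11
After 3 (seek(-3, CUR)): offset=8
After 4 (read(5)): returned 'IJ5ZG', offset=13
After 5 (read(2)): returned 'G8', offset=15
After 6 (seek(26, SET)): offset=26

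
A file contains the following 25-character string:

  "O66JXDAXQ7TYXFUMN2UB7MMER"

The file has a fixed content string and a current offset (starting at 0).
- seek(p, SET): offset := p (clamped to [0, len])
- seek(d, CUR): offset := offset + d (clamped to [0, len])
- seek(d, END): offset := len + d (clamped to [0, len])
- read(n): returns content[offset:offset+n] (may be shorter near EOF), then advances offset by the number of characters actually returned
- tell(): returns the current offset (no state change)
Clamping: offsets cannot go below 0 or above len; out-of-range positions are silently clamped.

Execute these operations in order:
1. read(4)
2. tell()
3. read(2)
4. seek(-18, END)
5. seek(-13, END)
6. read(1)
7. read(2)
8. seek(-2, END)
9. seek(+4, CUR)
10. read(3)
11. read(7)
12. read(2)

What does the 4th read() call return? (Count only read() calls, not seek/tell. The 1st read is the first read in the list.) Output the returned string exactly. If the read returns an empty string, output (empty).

Answer: FU

Derivation:
After 1 (read(4)): returned 'O66J', offset=4
After 2 (tell()): offset=4
After 3 (read(2)): returned 'XD', offset=6
After 4 (seek(-18, END)): offset=7
After 5 (seek(-13, END)): offset=12
After 6 (read(1)): returned 'X', offset=13
After 7 (read(2)): returned 'FU', offset=15
After 8 (seek(-2, END)): offset=23
After 9 (seek(+4, CUR)): offset=25
After 10 (read(3)): returned '', offset=25
After 11 (read(7)): returned '', offset=25
After 12 (read(2)): returned '', offset=25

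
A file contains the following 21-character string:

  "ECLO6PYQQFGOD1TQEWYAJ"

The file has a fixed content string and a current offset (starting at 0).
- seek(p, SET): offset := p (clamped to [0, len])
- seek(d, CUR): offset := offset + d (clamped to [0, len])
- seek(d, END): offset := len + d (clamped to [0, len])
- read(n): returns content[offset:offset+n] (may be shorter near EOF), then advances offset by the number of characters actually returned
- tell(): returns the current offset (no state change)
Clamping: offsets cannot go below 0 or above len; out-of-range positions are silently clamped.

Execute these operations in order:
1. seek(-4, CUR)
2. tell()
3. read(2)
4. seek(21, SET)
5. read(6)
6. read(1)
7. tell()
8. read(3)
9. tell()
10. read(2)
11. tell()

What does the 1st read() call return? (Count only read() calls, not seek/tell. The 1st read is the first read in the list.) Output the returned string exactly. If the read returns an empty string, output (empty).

Answer: EC

Derivation:
After 1 (seek(-4, CUR)): offset=0
After 2 (tell()): offset=0
After 3 (read(2)): returned 'EC', offset=2
After 4 (seek(21, SET)): offset=21
After 5 (read(6)): returned '', offset=21
After 6 (read(1)): returned '', offset=21
After 7 (tell()): offset=21
After 8 (read(3)): returned '', offset=21
After 9 (tell()): offset=21
After 10 (read(2)): returned '', offset=21
After 11 (tell()): offset=21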